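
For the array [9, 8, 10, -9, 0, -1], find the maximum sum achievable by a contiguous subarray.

Using Kadane's algorithm on [9, 8, 10, -9, 0, -1]:

Scanning through the array:
Position 1 (value 8): max_ending_here = 17, max_so_far = 17
Position 2 (value 10): max_ending_here = 27, max_so_far = 27
Position 3 (value -9): max_ending_here = 18, max_so_far = 27
Position 4 (value 0): max_ending_here = 18, max_so_far = 27
Position 5 (value -1): max_ending_here = 17, max_so_far = 27

Maximum subarray: [9, 8, 10]
Maximum sum: 27

The maximum subarray is [9, 8, 10] with sum 27. This subarray runs from index 0 to index 2.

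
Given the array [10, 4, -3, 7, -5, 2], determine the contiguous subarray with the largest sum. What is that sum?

Using Kadane's algorithm on [10, 4, -3, 7, -5, 2]:

Scanning through the array:
Position 1 (value 4): max_ending_here = 14, max_so_far = 14
Position 2 (value -3): max_ending_here = 11, max_so_far = 14
Position 3 (value 7): max_ending_here = 18, max_so_far = 18
Position 4 (value -5): max_ending_here = 13, max_so_far = 18
Position 5 (value 2): max_ending_here = 15, max_so_far = 18

Maximum subarray: [10, 4, -3, 7]
Maximum sum: 18

The maximum subarray is [10, 4, -3, 7] with sum 18. This subarray runs from index 0 to index 3.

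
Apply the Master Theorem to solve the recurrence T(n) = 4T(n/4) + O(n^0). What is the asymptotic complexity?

Master Theorem for T(n) = 4T(n/4) + O(n^0):

a = 4, b = 4, c = 0
log_b(a) = log_4(4) = 1.0000

Case 1: c = 0 < log_4(4) = 1.0000
T(n) = O(n^(log_4 4)) = O(n)

For T(n) = 4T(n/4) + O(n^0): log_4(4) = 1.0000. This is Case 1 of the Master Theorem (c < log_b(a), work dominated by leaves), giving O(n).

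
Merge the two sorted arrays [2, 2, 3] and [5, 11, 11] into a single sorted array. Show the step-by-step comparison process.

Merging process:

Compare 2 vs 5: take 2 from left. Merged: [2]
Compare 2 vs 5: take 2 from left. Merged: [2, 2]
Compare 3 vs 5: take 3 from left. Merged: [2, 2, 3]
Append remaining from right: [5, 11, 11]. Merged: [2, 2, 3, 5, 11, 11]

Final merged array: [2, 2, 3, 5, 11, 11]
Total comparisons: 3

The merged array is [2, 2, 3, 5, 11, 11], requiring 3 comparisons. The merge step runs in O(n) time where n is the total number of elements.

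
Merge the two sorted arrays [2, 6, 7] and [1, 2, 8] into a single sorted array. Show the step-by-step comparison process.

Merging process:

Compare 2 vs 1: take 1 from right. Merged: [1]
Compare 2 vs 2: take 2 from left. Merged: [1, 2]
Compare 6 vs 2: take 2 from right. Merged: [1, 2, 2]
Compare 6 vs 8: take 6 from left. Merged: [1, 2, 2, 6]
Compare 7 vs 8: take 7 from left. Merged: [1, 2, 2, 6, 7]
Append remaining from right: [8]. Merged: [1, 2, 2, 6, 7, 8]

Final merged array: [1, 2, 2, 6, 7, 8]
Total comparisons: 5

The merged array is [1, 2, 2, 6, 7, 8], requiring 5 comparisons. The merge step runs in O(n) time where n is the total number of elements.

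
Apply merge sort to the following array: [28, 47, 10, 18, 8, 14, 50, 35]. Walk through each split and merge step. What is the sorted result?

Merge sort trace:

Split: [28, 47, 10, 18, 8, 14, 50, 35] -> [28, 47, 10, 18] and [8, 14, 50, 35]
  Split: [28, 47, 10, 18] -> [28, 47] and [10, 18]
    Split: [28, 47] -> [28] and [47]
    Merge: [28] + [47] -> [28, 47]
    Split: [10, 18] -> [10] and [18]
    Merge: [10] + [18] -> [10, 18]
  Merge: [28, 47] + [10, 18] -> [10, 18, 28, 47]
  Split: [8, 14, 50, 35] -> [8, 14] and [50, 35]
    Split: [8, 14] -> [8] and [14]
    Merge: [8] + [14] -> [8, 14]
    Split: [50, 35] -> [50] and [35]
    Merge: [50] + [35] -> [35, 50]
  Merge: [8, 14] + [35, 50] -> [8, 14, 35, 50]
Merge: [10, 18, 28, 47] + [8, 14, 35, 50] -> [8, 10, 14, 18, 28, 35, 47, 50]

Final sorted array: [8, 10, 14, 18, 28, 35, 47, 50]

The merge sort proceeds by recursively splitting the array and merging sorted halves.
After all merges, the sorted array is [8, 10, 14, 18, 28, 35, 47, 50].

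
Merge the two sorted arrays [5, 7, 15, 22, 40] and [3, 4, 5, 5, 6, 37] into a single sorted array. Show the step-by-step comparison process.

Merging process:

Compare 5 vs 3: take 3 from right. Merged: [3]
Compare 5 vs 4: take 4 from right. Merged: [3, 4]
Compare 5 vs 5: take 5 from left. Merged: [3, 4, 5]
Compare 7 vs 5: take 5 from right. Merged: [3, 4, 5, 5]
Compare 7 vs 5: take 5 from right. Merged: [3, 4, 5, 5, 5]
Compare 7 vs 6: take 6 from right. Merged: [3, 4, 5, 5, 5, 6]
Compare 7 vs 37: take 7 from left. Merged: [3, 4, 5, 5, 5, 6, 7]
Compare 15 vs 37: take 15 from left. Merged: [3, 4, 5, 5, 5, 6, 7, 15]
Compare 22 vs 37: take 22 from left. Merged: [3, 4, 5, 5, 5, 6, 7, 15, 22]
Compare 40 vs 37: take 37 from right. Merged: [3, 4, 5, 5, 5, 6, 7, 15, 22, 37]
Append remaining from left: [40]. Merged: [3, 4, 5, 5, 5, 6, 7, 15, 22, 37, 40]

Final merged array: [3, 4, 5, 5, 5, 6, 7, 15, 22, 37, 40]
Total comparisons: 10

The merged array is [3, 4, 5, 5, 5, 6, 7, 15, 22, 37, 40], requiring 10 comparisons. The merge step runs in O(n) time where n is the total number of elements.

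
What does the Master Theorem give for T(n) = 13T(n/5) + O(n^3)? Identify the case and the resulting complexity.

Master Theorem for T(n) = 13T(n/5) + O(n^3):

a = 13, b = 5, c = 3
log_b(a) = log_5(13) = 1.5937

Case 3: c = 3 > log_5(13) = 1.5937
T(n) = O(n^3) = O(n^3)

For T(n) = 13T(n/5) + O(n^3): log_5(13) = 1.5937. This is Case 3 of the Master Theorem (c > log_b(a), work dominated by root), giving O(n^3).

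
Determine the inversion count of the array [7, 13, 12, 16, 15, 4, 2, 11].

Finding inversions in [7, 13, 12, 16, 15, 4, 2, 11]:

(0, 5): arr[0]=7 > arr[5]=4
(0, 6): arr[0]=7 > arr[6]=2
(1, 2): arr[1]=13 > arr[2]=12
(1, 5): arr[1]=13 > arr[5]=4
(1, 6): arr[1]=13 > arr[6]=2
(1, 7): arr[1]=13 > arr[7]=11
(2, 5): arr[2]=12 > arr[5]=4
(2, 6): arr[2]=12 > arr[6]=2
(2, 7): arr[2]=12 > arr[7]=11
(3, 4): arr[3]=16 > arr[4]=15
(3, 5): arr[3]=16 > arr[5]=4
(3, 6): arr[3]=16 > arr[6]=2
(3, 7): arr[3]=16 > arr[7]=11
(4, 5): arr[4]=15 > arr[5]=4
(4, 6): arr[4]=15 > arr[6]=2
(4, 7): arr[4]=15 > arr[7]=11
(5, 6): arr[5]=4 > arr[6]=2

Total inversions: 17

The array has 17 inversion(s): (0,5), (0,6), (1,2), (1,5), (1,6), (1,7), (2,5), (2,6), (2,7), (3,4), (3,5), (3,6), (3,7), (4,5), (4,6), (4,7), (5,6). Each pair (i,j) satisfies i < j and arr[i] > arr[j].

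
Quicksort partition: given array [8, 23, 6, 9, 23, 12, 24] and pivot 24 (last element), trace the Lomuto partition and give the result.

Lomuto partition with pivot = 24:

Initial array: [8, 23, 6, 9, 23, 12, 24]

arr[0]=8 <= 24: swap with position 0, array becomes [8, 23, 6, 9, 23, 12, 24]
arr[1]=23 <= 24: swap with position 1, array becomes [8, 23, 6, 9, 23, 12, 24]
arr[2]=6 <= 24: swap with position 2, array becomes [8, 23, 6, 9, 23, 12, 24]
arr[3]=9 <= 24: swap with position 3, array becomes [8, 23, 6, 9, 23, 12, 24]
arr[4]=23 <= 24: swap with position 4, array becomes [8, 23, 6, 9, 23, 12, 24]
arr[5]=12 <= 24: swap with position 5, array becomes [8, 23, 6, 9, 23, 12, 24]

Place pivot at position 6: [8, 23, 6, 9, 23, 12, 24]
Pivot position: 6

After partitioning with pivot 24, the array becomes [8, 23, 6, 9, 23, 12, 24]. The pivot is placed at index 6. All elements to the left of the pivot are <= 24, and all elements to the right are > 24.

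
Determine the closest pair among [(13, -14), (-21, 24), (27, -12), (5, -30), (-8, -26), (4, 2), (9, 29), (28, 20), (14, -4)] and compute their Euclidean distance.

Computing all pairwise distances among 9 points:

d((13, -14), (-21, 24)) = 50.9902
d((13, -14), (27, -12)) = 14.1421
d((13, -14), (5, -30)) = 17.8885
d((13, -14), (-8, -26)) = 24.1868
d((13, -14), (4, 2)) = 18.3576
d((13, -14), (9, 29)) = 43.1856
d((13, -14), (28, 20)) = 37.1618
d((13, -14), (14, -4)) = 10.0499 <-- minimum
d((-21, 24), (27, -12)) = 60.0
d((-21, 24), (5, -30)) = 59.9333
d((-21, 24), (-8, -26)) = 51.6624
d((-21, 24), (4, 2)) = 33.3017
d((-21, 24), (9, 29)) = 30.4138
d((-21, 24), (28, 20)) = 49.163
d((-21, 24), (14, -4)) = 44.8219
d((27, -12), (5, -30)) = 28.4253
d((27, -12), (-8, -26)) = 37.6962
d((27, -12), (4, 2)) = 26.9258
d((27, -12), (9, 29)) = 44.7772
d((27, -12), (28, 20)) = 32.0156
d((27, -12), (14, -4)) = 15.2643
d((5, -30), (-8, -26)) = 13.6015
d((5, -30), (4, 2)) = 32.0156
d((5, -30), (9, 29)) = 59.1354
d((5, -30), (28, 20)) = 55.0364
d((5, -30), (14, -4)) = 27.5136
d((-8, -26), (4, 2)) = 30.4631
d((-8, -26), (9, 29)) = 57.5674
d((-8, -26), (28, 20)) = 58.4123
d((-8, -26), (14, -4)) = 31.1127
d((4, 2), (9, 29)) = 27.4591
d((4, 2), (28, 20)) = 30.0
d((4, 2), (14, -4)) = 11.6619
d((9, 29), (28, 20)) = 21.0238
d((9, 29), (14, -4)) = 33.3766
d((28, 20), (14, -4)) = 27.7849

Closest pair: (13, -14) and (14, -4) with distance 10.0499

The closest pair is (13, -14) and (14, -4) with Euclidean distance 10.0499. For 9 points, brute-force pairwise comparison is shown above. For large n, the divide-and-conquer algorithm (sort by x, recurse on halves, check the dividing strip) achieves O(n log n).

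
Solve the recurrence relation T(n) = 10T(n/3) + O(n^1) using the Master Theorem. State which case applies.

Master Theorem for T(n) = 10T(n/3) + O(n^1):

a = 10, b = 3, c = 1
log_b(a) = log_3(10) = 2.0959

Case 1: c = 1 < log_3(10) = 2.0959
T(n) = O(n^(log_3 10))

For T(n) = 10T(n/3) + O(n^1): log_3(10) = 2.0959. This is Case 1 of the Master Theorem (c < log_b(a), work dominated by leaves), giving O(n^(log_3 10)).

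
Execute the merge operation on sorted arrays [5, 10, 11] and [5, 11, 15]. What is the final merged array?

Merging process:

Compare 5 vs 5: take 5 from left. Merged: [5]
Compare 10 vs 5: take 5 from right. Merged: [5, 5]
Compare 10 vs 11: take 10 from left. Merged: [5, 5, 10]
Compare 11 vs 11: take 11 from left. Merged: [5, 5, 10, 11]
Append remaining from right: [11, 15]. Merged: [5, 5, 10, 11, 11, 15]

Final merged array: [5, 5, 10, 11, 11, 15]
Total comparisons: 4

The merged array is [5, 5, 10, 11, 11, 15], requiring 4 comparisons. The merge step runs in O(n) time where n is the total number of elements.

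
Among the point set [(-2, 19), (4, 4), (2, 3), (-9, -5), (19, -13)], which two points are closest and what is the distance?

Computing all pairwise distances among 5 points:

d((-2, 19), (4, 4)) = 16.1555
d((-2, 19), (2, 3)) = 16.4924
d((-2, 19), (-9, -5)) = 25.0
d((-2, 19), (19, -13)) = 38.2753
d((4, 4), (2, 3)) = 2.2361 <-- minimum
d((4, 4), (-9, -5)) = 15.8114
d((4, 4), (19, -13)) = 22.6716
d((2, 3), (-9, -5)) = 13.6015
d((2, 3), (19, -13)) = 23.3452
d((-9, -5), (19, -13)) = 29.1204

Closest pair: (4, 4) and (2, 3) with distance 2.2361

The closest pair is (4, 4) and (2, 3) with Euclidean distance 2.2361. For 5 points, brute-force pairwise comparison is shown above. For large n, the divide-and-conquer algorithm (sort by x, recurse on halves, check the dividing strip) achieves O(n log n).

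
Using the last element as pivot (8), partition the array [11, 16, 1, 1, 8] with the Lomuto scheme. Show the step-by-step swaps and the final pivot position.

Lomuto partition with pivot = 8:

Initial array: [11, 16, 1, 1, 8]

arr[0]=11 > 8: no swap
arr[1]=16 > 8: no swap
arr[2]=1 <= 8: swap with position 0, array becomes [1, 16, 11, 1, 8]
arr[3]=1 <= 8: swap with position 1, array becomes [1, 1, 11, 16, 8]

Place pivot at position 2: [1, 1, 8, 16, 11]
Pivot position: 2

After partitioning with pivot 8, the array becomes [1, 1, 8, 16, 11]. The pivot is placed at index 2. All elements to the left of the pivot are <= 8, and all elements to the right are > 8.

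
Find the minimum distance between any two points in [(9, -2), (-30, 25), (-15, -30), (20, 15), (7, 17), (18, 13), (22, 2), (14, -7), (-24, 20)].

Computing all pairwise distances among 9 points:

d((9, -2), (-30, 25)) = 47.4342
d((9, -2), (-15, -30)) = 36.8782
d((9, -2), (20, 15)) = 20.2485
d((9, -2), (7, 17)) = 19.105
d((9, -2), (18, 13)) = 17.4929
d((9, -2), (22, 2)) = 13.6015
d((9, -2), (14, -7)) = 7.0711
d((9, -2), (-24, 20)) = 39.6611
d((-30, 25), (-15, -30)) = 57.0088
d((-30, 25), (20, 15)) = 50.9902
d((-30, 25), (7, 17)) = 37.855
d((-30, 25), (18, 13)) = 49.4773
d((-30, 25), (22, 2)) = 56.8595
d((-30, 25), (14, -7)) = 54.4059
d((-30, 25), (-24, 20)) = 7.8102
d((-15, -30), (20, 15)) = 57.0088
d((-15, -30), (7, 17)) = 51.8941
d((-15, -30), (18, 13)) = 54.2033
d((-15, -30), (22, 2)) = 48.9183
d((-15, -30), (14, -7)) = 37.0135
d((-15, -30), (-24, 20)) = 50.8035
d((20, 15), (7, 17)) = 13.1529
d((20, 15), (18, 13)) = 2.8284 <-- minimum
d((20, 15), (22, 2)) = 13.1529
d((20, 15), (14, -7)) = 22.8035
d((20, 15), (-24, 20)) = 44.2832
d((7, 17), (18, 13)) = 11.7047
d((7, 17), (22, 2)) = 21.2132
d((7, 17), (14, -7)) = 25.0
d((7, 17), (-24, 20)) = 31.1448
d((18, 13), (22, 2)) = 11.7047
d((18, 13), (14, -7)) = 20.3961
d((18, 13), (-24, 20)) = 42.5793
d((22, 2), (14, -7)) = 12.0416
d((22, 2), (-24, 20)) = 49.3964
d((14, -7), (-24, 20)) = 46.6154

Closest pair: (20, 15) and (18, 13) with distance 2.8284

The closest pair is (20, 15) and (18, 13) with Euclidean distance 2.8284. For 9 points, brute-force pairwise comparison is shown above. For large n, the divide-and-conquer algorithm (sort by x, recurse on halves, check the dividing strip) achieves O(n log n).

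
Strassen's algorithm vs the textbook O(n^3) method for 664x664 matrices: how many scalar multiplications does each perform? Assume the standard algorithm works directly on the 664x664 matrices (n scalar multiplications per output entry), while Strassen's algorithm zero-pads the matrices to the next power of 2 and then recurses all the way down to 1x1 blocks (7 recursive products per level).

Matrix multiplication for 664x664 matrices:

Strassen's algorithm requires power-of-2 dimensions. Pad 664x664 to 1024x1024 (next power of 2).

Standard algorithm: 664^3 = 292754944 multiplications
Strassen's algorithm: 7^(log2(1024)) = 7^10 = 282475249 multiplications
Savings: 292754944 - 282475249 = 10279695 multiplications

Standard: 292754944 multiplications (664^3). Strassen: 282475249 multiplications (7^10, after padding to 1024x1024). Strassen reduces 8 recursive multiplications to 7 at each level.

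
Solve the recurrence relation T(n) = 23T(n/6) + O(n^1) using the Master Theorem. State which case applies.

Master Theorem for T(n) = 23T(n/6) + O(n^1):

a = 23, b = 6, c = 1
log_b(a) = log_6(23) = 1.7500

Case 1: c = 1 < log_6(23) = 1.7500
T(n) = O(n^(log_6 23))

For T(n) = 23T(n/6) + O(n^1): log_6(23) = 1.7500. This is Case 1 of the Master Theorem (c < log_b(a), work dominated by leaves), giving O(n^(log_6 23)).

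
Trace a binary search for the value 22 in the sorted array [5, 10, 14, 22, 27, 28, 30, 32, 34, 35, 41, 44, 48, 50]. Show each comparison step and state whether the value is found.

Binary search for 22 in [5, 10, 14, 22, 27, 28, 30, 32, 34, 35, 41, 44, 48, 50]:

lo=0, hi=13, mid=6, arr[mid]=30 -> 30 > 22, search left half
lo=0, hi=5, mid=2, arr[mid]=14 -> 14 < 22, search right half
lo=3, hi=5, mid=4, arr[mid]=27 -> 27 > 22, search left half
lo=3, hi=3, mid=3, arr[mid]=22 -> Found target at index 3!

Binary search finds 22 at index 3 after 4 comparisons. The search repeatedly halves the search space by comparing with the middle element.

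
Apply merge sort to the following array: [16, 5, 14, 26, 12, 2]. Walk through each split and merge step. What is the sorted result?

Merge sort trace:

Split: [16, 5, 14, 26, 12, 2] -> [16, 5, 14] and [26, 12, 2]
  Split: [16, 5, 14] -> [16] and [5, 14]
    Split: [5, 14] -> [5] and [14]
    Merge: [5] + [14] -> [5, 14]
  Merge: [16] + [5, 14] -> [5, 14, 16]
  Split: [26, 12, 2] -> [26] and [12, 2]
    Split: [12, 2] -> [12] and [2]
    Merge: [12] + [2] -> [2, 12]
  Merge: [26] + [2, 12] -> [2, 12, 26]
Merge: [5, 14, 16] + [2, 12, 26] -> [2, 5, 12, 14, 16, 26]

Final sorted array: [2, 5, 12, 14, 16, 26]

The merge sort proceeds by recursively splitting the array and merging sorted halves.
After all merges, the sorted array is [2, 5, 12, 14, 16, 26].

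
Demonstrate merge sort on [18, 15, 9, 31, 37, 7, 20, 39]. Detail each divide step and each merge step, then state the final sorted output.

Merge sort trace:

Split: [18, 15, 9, 31, 37, 7, 20, 39] -> [18, 15, 9, 31] and [37, 7, 20, 39]
  Split: [18, 15, 9, 31] -> [18, 15] and [9, 31]
    Split: [18, 15] -> [18] and [15]
    Merge: [18] + [15] -> [15, 18]
    Split: [9, 31] -> [9] and [31]
    Merge: [9] + [31] -> [9, 31]
  Merge: [15, 18] + [9, 31] -> [9, 15, 18, 31]
  Split: [37, 7, 20, 39] -> [37, 7] and [20, 39]
    Split: [37, 7] -> [37] and [7]
    Merge: [37] + [7] -> [7, 37]
    Split: [20, 39] -> [20] and [39]
    Merge: [20] + [39] -> [20, 39]
  Merge: [7, 37] + [20, 39] -> [7, 20, 37, 39]
Merge: [9, 15, 18, 31] + [7, 20, 37, 39] -> [7, 9, 15, 18, 20, 31, 37, 39]

Final sorted array: [7, 9, 15, 18, 20, 31, 37, 39]

The merge sort proceeds by recursively splitting the array and merging sorted halves.
After all merges, the sorted array is [7, 9, 15, 18, 20, 31, 37, 39].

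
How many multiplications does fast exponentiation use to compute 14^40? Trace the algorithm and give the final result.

Computing 14^40 by squaring (build up from 14^1; each line after the first costs one multiplication):

14^1 = 14
14^2 = (14^1)^2 = 14^2 = 196
14^4 = (14^2)^2 = 196^2 = 38416
14^5 = 14 * 14^4 = 14 * 38416 = 537824
14^10 = (14^5)^2 = 537824^2 = 289254654976
14^20 = (14^10)^2 = 289254654976^2 = 83668255425284801560576
14^40 = (14^20)^2 = 83668255425284801560576^2 = 7000376965910699630056503868178506524997451776

Result: 7000376965910699630056503868178506524997451776
Multiplications needed: 6 (6 lines after 14^1)

14^40 = 7000376965910699630056503868178506524997451776. Using exponentiation by squaring, this requires 6 multiplications. The key idea: if the exponent is even, square the half-power; if odd, multiply by the base once.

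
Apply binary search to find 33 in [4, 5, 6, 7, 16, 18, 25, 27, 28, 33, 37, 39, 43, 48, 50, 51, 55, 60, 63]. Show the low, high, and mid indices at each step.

Binary search for 33 in [4, 5, 6, 7, 16, 18, 25, 27, 28, 33, 37, 39, 43, 48, 50, 51, 55, 60, 63]:

lo=0, hi=18, mid=9, arr[mid]=33 -> Found target at index 9!

Binary search finds 33 at index 9 after 1 comparisons. The search repeatedly halves the search space by comparing with the middle element.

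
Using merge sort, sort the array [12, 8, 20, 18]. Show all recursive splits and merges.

Merge sort trace:

Split: [12, 8, 20, 18] -> [12, 8] and [20, 18]
  Split: [12, 8] -> [12] and [8]
  Merge: [12] + [8] -> [8, 12]
  Split: [20, 18] -> [20] and [18]
  Merge: [20] + [18] -> [18, 20]
Merge: [8, 12] + [18, 20] -> [8, 12, 18, 20]

Final sorted array: [8, 12, 18, 20]

The merge sort proceeds by recursively splitting the array and merging sorted halves.
After all merges, the sorted array is [8, 12, 18, 20].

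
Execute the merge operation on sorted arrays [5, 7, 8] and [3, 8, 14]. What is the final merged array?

Merging process:

Compare 5 vs 3: take 3 from right. Merged: [3]
Compare 5 vs 8: take 5 from left. Merged: [3, 5]
Compare 7 vs 8: take 7 from left. Merged: [3, 5, 7]
Compare 8 vs 8: take 8 from left. Merged: [3, 5, 7, 8]
Append remaining from right: [8, 14]. Merged: [3, 5, 7, 8, 8, 14]

Final merged array: [3, 5, 7, 8, 8, 14]
Total comparisons: 4

The merged array is [3, 5, 7, 8, 8, 14], requiring 4 comparisons. The merge step runs in O(n) time where n is the total number of elements.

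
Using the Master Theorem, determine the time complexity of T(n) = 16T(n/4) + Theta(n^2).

Master Theorem for T(n) = 16T(n/4) + O(n^2):

a = 16, b = 4, c = 2
log_b(a) = log_4(16) = 2.0000

Case 2: c = 2 = log_4(16) = 2.0000
T(n) = O(n^2 log n) = O(n^2 log n)

For T(n) = 16T(n/4) + O(n^2): log_4(16) = 2.0000. This is Case 2 of the Master Theorem (c = log_b(a), equal work at all levels), giving O(n^2 log n).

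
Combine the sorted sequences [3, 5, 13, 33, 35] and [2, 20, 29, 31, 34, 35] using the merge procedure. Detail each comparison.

Merging process:

Compare 3 vs 2: take 2 from right. Merged: [2]
Compare 3 vs 20: take 3 from left. Merged: [2, 3]
Compare 5 vs 20: take 5 from left. Merged: [2, 3, 5]
Compare 13 vs 20: take 13 from left. Merged: [2, 3, 5, 13]
Compare 33 vs 20: take 20 from right. Merged: [2, 3, 5, 13, 20]
Compare 33 vs 29: take 29 from right. Merged: [2, 3, 5, 13, 20, 29]
Compare 33 vs 31: take 31 from right. Merged: [2, 3, 5, 13, 20, 29, 31]
Compare 33 vs 34: take 33 from left. Merged: [2, 3, 5, 13, 20, 29, 31, 33]
Compare 35 vs 34: take 34 from right. Merged: [2, 3, 5, 13, 20, 29, 31, 33, 34]
Compare 35 vs 35: take 35 from left. Merged: [2, 3, 5, 13, 20, 29, 31, 33, 34, 35]
Append remaining from right: [35]. Merged: [2, 3, 5, 13, 20, 29, 31, 33, 34, 35, 35]

Final merged array: [2, 3, 5, 13, 20, 29, 31, 33, 34, 35, 35]
Total comparisons: 10

The merged array is [2, 3, 5, 13, 20, 29, 31, 33, 34, 35, 35], requiring 10 comparisons. The merge step runs in O(n) time where n is the total number of elements.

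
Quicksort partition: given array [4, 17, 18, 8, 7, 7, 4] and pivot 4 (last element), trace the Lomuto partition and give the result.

Lomuto partition with pivot = 4:

Initial array: [4, 17, 18, 8, 7, 7, 4]

arr[0]=4 <= 4: swap with position 0, array becomes [4, 17, 18, 8, 7, 7, 4]
arr[1]=17 > 4: no swap
arr[2]=18 > 4: no swap
arr[3]=8 > 4: no swap
arr[4]=7 > 4: no swap
arr[5]=7 > 4: no swap

Place pivot at position 1: [4, 4, 18, 8, 7, 7, 17]
Pivot position: 1

After partitioning with pivot 4, the array becomes [4, 4, 18, 8, 7, 7, 17]. The pivot is placed at index 1. All elements to the left of the pivot are <= 4, and all elements to the right are > 4.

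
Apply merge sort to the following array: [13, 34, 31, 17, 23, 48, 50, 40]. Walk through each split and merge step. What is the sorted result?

Merge sort trace:

Split: [13, 34, 31, 17, 23, 48, 50, 40] -> [13, 34, 31, 17] and [23, 48, 50, 40]
  Split: [13, 34, 31, 17] -> [13, 34] and [31, 17]
    Split: [13, 34] -> [13] and [34]
    Merge: [13] + [34] -> [13, 34]
    Split: [31, 17] -> [31] and [17]
    Merge: [31] + [17] -> [17, 31]
  Merge: [13, 34] + [17, 31] -> [13, 17, 31, 34]
  Split: [23, 48, 50, 40] -> [23, 48] and [50, 40]
    Split: [23, 48] -> [23] and [48]
    Merge: [23] + [48] -> [23, 48]
    Split: [50, 40] -> [50] and [40]
    Merge: [50] + [40] -> [40, 50]
  Merge: [23, 48] + [40, 50] -> [23, 40, 48, 50]
Merge: [13, 17, 31, 34] + [23, 40, 48, 50] -> [13, 17, 23, 31, 34, 40, 48, 50]

Final sorted array: [13, 17, 23, 31, 34, 40, 48, 50]

The merge sort proceeds by recursively splitting the array and merging sorted halves.
After all merges, the sorted array is [13, 17, 23, 31, 34, 40, 48, 50].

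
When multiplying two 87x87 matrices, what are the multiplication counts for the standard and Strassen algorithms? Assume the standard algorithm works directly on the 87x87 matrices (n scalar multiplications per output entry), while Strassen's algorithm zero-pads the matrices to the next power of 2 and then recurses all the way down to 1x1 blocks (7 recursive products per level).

Matrix multiplication for 87x87 matrices:

Strassen's algorithm requires power-of-2 dimensions. Pad 87x87 to 128x128 (next power of 2).

Standard algorithm: 87^3 = 658503 multiplications
Strassen's algorithm: 7^(log2(128)) = 7^7 = 823543 multiplications
Difference: 658503 - 823543 = -165040 (Strassen uses MORE here due to padding overhead — for small or just-over-power-of-2 n, padding can outweigh the per-level savings)

Standard: 658503 multiplications (87^3). Strassen: 823543 multiplications (7^7, after padding to 128x128). Strassen reduces 8 recursive multiplications to 7 at each level.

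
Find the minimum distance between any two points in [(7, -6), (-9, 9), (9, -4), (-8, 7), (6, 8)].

Computing all pairwise distances among 5 points:

d((7, -6), (-9, 9)) = 21.9317
d((7, -6), (9, -4)) = 2.8284
d((7, -6), (-8, 7)) = 19.8494
d((7, -6), (6, 8)) = 14.0357
d((-9, 9), (9, -4)) = 22.2036
d((-9, 9), (-8, 7)) = 2.2361 <-- minimum
d((-9, 9), (6, 8)) = 15.0333
d((9, -4), (-8, 7)) = 20.2485
d((9, -4), (6, 8)) = 12.3693
d((-8, 7), (6, 8)) = 14.0357

Closest pair: (-9, 9) and (-8, 7) with distance 2.2361

The closest pair is (-9, 9) and (-8, 7) with Euclidean distance 2.2361. For 5 points, brute-force pairwise comparison is shown above. For large n, the divide-and-conquer algorithm (sort by x, recurse on halves, check the dividing strip) achieves O(n log n).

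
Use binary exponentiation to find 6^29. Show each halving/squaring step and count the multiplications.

Computing 6^29 by squaring (build up from 6^1; each line after the first costs one multiplication):

6^1 = 6
6^2 = (6^1)^2 = 6^2 = 36
6^3 = 6 * 6^2 = 6 * 36 = 216
6^6 = (6^3)^2 = 216^2 = 46656
6^7 = 6 * 6^6 = 6 * 46656 = 279936
6^14 = (6^7)^2 = 279936^2 = 78364164096
6^28 = (6^14)^2 = 78364164096^2 = 6140942214464815497216
6^29 = 6 * 6^28 = 6 * 6140942214464815497216 = 36845653286788892983296

Result: 36845653286788892983296
Multiplications needed: 7 (7 lines after 6^1)

6^29 = 36845653286788892983296. Using exponentiation by squaring, this requires 7 multiplications. The key idea: if the exponent is even, square the half-power; if odd, multiply by the base once.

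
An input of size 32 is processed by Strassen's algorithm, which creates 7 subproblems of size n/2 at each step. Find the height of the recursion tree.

For divide and conquer with division factor 2:

Problem sizes at each level:
Level 0: 32
Level 1: 16
Level 2: 8
Level 3: 4
Level 4: 2
Level 5: 1

The root is level 0 and the size-1 base case is level 5 (the tree spans levels 0 through 5, i.e. 6 levels counting the root), so the depth is the number of divisions: log_2(32) = 5

The recursion tree depth is log_2(32) = 5. At each level, the problem size is divided by 2, so it takes 5 divisions to reduce to a base case of size 1. The algorithm makes 7 recursive calls at each level.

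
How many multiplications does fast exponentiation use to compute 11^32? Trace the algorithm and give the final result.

Computing 11^32 by squaring (build up from 11^1; each line after the first costs one multiplication):

11^1 = 11
11^2 = (11^1)^2 = 11^2 = 121
11^4 = (11^2)^2 = 121^2 = 14641
11^8 = (11^4)^2 = 14641^2 = 214358881
11^16 = (11^8)^2 = 214358881^2 = 45949729863572161
11^32 = (11^16)^2 = 45949729863572161^2 = 2111377674535255285545615254209921

Result: 2111377674535255285545615254209921
Multiplications needed: 5 (5 lines after 11^1)

11^32 = 2111377674535255285545615254209921. Using exponentiation by squaring, this requires 5 multiplications. The key idea: if the exponent is even, square the half-power; if odd, multiply by the base once.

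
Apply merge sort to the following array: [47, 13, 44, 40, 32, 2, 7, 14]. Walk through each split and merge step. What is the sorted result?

Merge sort trace:

Split: [47, 13, 44, 40, 32, 2, 7, 14] -> [47, 13, 44, 40] and [32, 2, 7, 14]
  Split: [47, 13, 44, 40] -> [47, 13] and [44, 40]
    Split: [47, 13] -> [47] and [13]
    Merge: [47] + [13] -> [13, 47]
    Split: [44, 40] -> [44] and [40]
    Merge: [44] + [40] -> [40, 44]
  Merge: [13, 47] + [40, 44] -> [13, 40, 44, 47]
  Split: [32, 2, 7, 14] -> [32, 2] and [7, 14]
    Split: [32, 2] -> [32] and [2]
    Merge: [32] + [2] -> [2, 32]
    Split: [7, 14] -> [7] and [14]
    Merge: [7] + [14] -> [7, 14]
  Merge: [2, 32] + [7, 14] -> [2, 7, 14, 32]
Merge: [13, 40, 44, 47] + [2, 7, 14, 32] -> [2, 7, 13, 14, 32, 40, 44, 47]

Final sorted array: [2, 7, 13, 14, 32, 40, 44, 47]

The merge sort proceeds by recursively splitting the array and merging sorted halves.
After all merges, the sorted array is [2, 7, 13, 14, 32, 40, 44, 47].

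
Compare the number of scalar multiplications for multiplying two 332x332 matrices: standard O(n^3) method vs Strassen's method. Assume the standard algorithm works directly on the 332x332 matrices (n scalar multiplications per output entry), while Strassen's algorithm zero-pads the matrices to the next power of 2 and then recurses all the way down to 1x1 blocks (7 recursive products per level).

Matrix multiplication for 332x332 matrices:

Strassen's algorithm requires power-of-2 dimensions. Pad 332x332 to 512x512 (next power of 2).

Standard algorithm: 332^3 = 36594368 multiplications
Strassen's algorithm: 7^(log2(512)) = 7^9 = 40353607 multiplications
Difference: 36594368 - 40353607 = -3759239 (Strassen uses MORE here due to padding overhead — for small or just-over-power-of-2 n, padding can outweigh the per-level savings)

Standard: 36594368 multiplications (332^3). Strassen: 40353607 multiplications (7^9, after padding to 512x512). Strassen reduces 8 recursive multiplications to 7 at each level.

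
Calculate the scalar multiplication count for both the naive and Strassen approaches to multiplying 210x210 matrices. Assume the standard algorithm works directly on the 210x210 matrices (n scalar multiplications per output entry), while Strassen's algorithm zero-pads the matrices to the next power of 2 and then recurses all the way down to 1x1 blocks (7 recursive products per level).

Matrix multiplication for 210x210 matrices:

Strassen's algorithm requires power-of-2 dimensions. Pad 210x210 to 256x256 (next power of 2).

Standard algorithm: 210^3 = 9261000 multiplications
Strassen's algorithm: 7^(log2(256)) = 7^8 = 5764801 multiplications
Savings: 9261000 - 5764801 = 3496199 multiplications

Standard: 9261000 multiplications (210^3). Strassen: 5764801 multiplications (7^8, after padding to 256x256). Strassen reduces 8 recursive multiplications to 7 at each level.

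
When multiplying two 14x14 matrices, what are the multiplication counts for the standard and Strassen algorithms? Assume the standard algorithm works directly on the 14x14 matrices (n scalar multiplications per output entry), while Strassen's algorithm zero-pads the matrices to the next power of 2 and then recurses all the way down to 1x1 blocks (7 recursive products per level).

Matrix multiplication for 14x14 matrices:

Strassen's algorithm requires power-of-2 dimensions. Pad 14x14 to 16x16 (next power of 2).

Standard algorithm: 14^3 = 2744 multiplications
Strassen's algorithm: 7^(log2(16)) = 7^4 = 2401 multiplications
Savings: 2744 - 2401 = 343 multiplications

Standard: 2744 multiplications (14^3). Strassen: 2401 multiplications (7^4, after padding to 16x16). Strassen reduces 8 recursive multiplications to 7 at each level.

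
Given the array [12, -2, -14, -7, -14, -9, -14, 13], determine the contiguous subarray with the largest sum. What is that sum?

Using Kadane's algorithm on [12, -2, -14, -7, -14, -9, -14, 13]:

Scanning through the array:
Position 1 (value -2): max_ending_here = 10, max_so_far = 12
Position 2 (value -14): max_ending_here = -4, max_so_far = 12
Position 3 (value -7): max_ending_here = -7, max_so_far = 12
Position 4 (value -14): max_ending_here = -14, max_so_far = 12
Position 5 (value -9): max_ending_here = -9, max_so_far = 12
Position 6 (value -14): max_ending_here = -14, max_so_far = 12
Position 7 (value 13): max_ending_here = 13, max_so_far = 13

Maximum subarray: [13]
Maximum sum: 13

The maximum subarray is [13] with sum 13. This subarray runs from index 7 to index 7.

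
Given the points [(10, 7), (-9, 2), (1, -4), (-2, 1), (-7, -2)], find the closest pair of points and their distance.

Computing all pairwise distances among 5 points:

d((10, 7), (-9, 2)) = 19.6469
d((10, 7), (1, -4)) = 14.2127
d((10, 7), (-2, 1)) = 13.4164
d((10, 7), (-7, -2)) = 19.2354
d((-9, 2), (1, -4)) = 11.6619
d((-9, 2), (-2, 1)) = 7.0711
d((-9, 2), (-7, -2)) = 4.4721 <-- minimum
d((1, -4), (-2, 1)) = 5.831
d((1, -4), (-7, -2)) = 8.2462
d((-2, 1), (-7, -2)) = 5.831

Closest pair: (-9, 2) and (-7, -2) with distance 4.4721

The closest pair is (-9, 2) and (-7, -2) with Euclidean distance 4.4721. For 5 points, brute-force pairwise comparison is shown above. For large n, the divide-and-conquer algorithm (sort by x, recurse on halves, check the dividing strip) achieves O(n log n).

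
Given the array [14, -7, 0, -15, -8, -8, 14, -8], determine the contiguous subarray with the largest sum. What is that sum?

Using Kadane's algorithm on [14, -7, 0, -15, -8, -8, 14, -8]:

Scanning through the array:
Position 1 (value -7): max_ending_here = 7, max_so_far = 14
Position 2 (value 0): max_ending_here = 7, max_so_far = 14
Position 3 (value -15): max_ending_here = -8, max_so_far = 14
Position 4 (value -8): max_ending_here = -8, max_so_far = 14
Position 5 (value -8): max_ending_here = -8, max_so_far = 14
Position 6 (value 14): max_ending_here = 14, max_so_far = 14
Position 7 (value -8): max_ending_here = 6, max_so_far = 14

Maximum subarray: [14]
Maximum sum: 14

The maximum subarray is [14] with sum 14. This subarray runs from index 0 to index 0.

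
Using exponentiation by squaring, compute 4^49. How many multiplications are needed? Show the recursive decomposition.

Computing 4^49 by squaring (build up from 4^1; each line after the first costs one multiplication):

4^1 = 4
4^2 = (4^1)^2 = 4^2 = 16
4^3 = 4 * 4^2 = 4 * 16 = 64
4^6 = (4^3)^2 = 64^2 = 4096
4^12 = (4^6)^2 = 4096^2 = 16777216
4^24 = (4^12)^2 = 16777216^2 = 281474976710656
4^48 = (4^24)^2 = 281474976710656^2 = 79228162514264337593543950336
4^49 = 4 * 4^48 = 4 * 79228162514264337593543950336 = 316912650057057350374175801344

Result: 316912650057057350374175801344
Multiplications needed: 7 (7 lines after 4^1)

4^49 = 316912650057057350374175801344. Using exponentiation by squaring, this requires 7 multiplications. The key idea: if the exponent is even, square the half-power; if odd, multiply by the base once.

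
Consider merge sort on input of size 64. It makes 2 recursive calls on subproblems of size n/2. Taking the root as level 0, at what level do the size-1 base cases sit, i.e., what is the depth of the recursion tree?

For divide and conquer with division factor 2:

Problem sizes at each level:
Level 0: 64
Level 1: 32
Level 2: 16
Level 3: 8
Level 4: 4
Level 5: 2
Level 6: 1

The root is level 0 and the size-1 base case is level 6 (the tree spans levels 0 through 6, i.e. 7 levels counting the root), so the depth is the number of divisions: log_2(64) = 6

The recursion tree depth is log_2(64) = 6. At each level, the problem size is divided by 2, so it takes 6 divisions to reduce to a base case of size 1. The algorithm makes 2 recursive calls at each level.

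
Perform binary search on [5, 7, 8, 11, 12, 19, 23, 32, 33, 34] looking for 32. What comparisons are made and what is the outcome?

Binary search for 32 in [5, 7, 8, 11, 12, 19, 23, 32, 33, 34]:

lo=0, hi=9, mid=4, arr[mid]=12 -> 12 < 32, search right half
lo=5, hi=9, mid=7, arr[mid]=32 -> Found target at index 7!

Binary search finds 32 at index 7 after 2 comparisons. The search repeatedly halves the search space by comparing with the middle element.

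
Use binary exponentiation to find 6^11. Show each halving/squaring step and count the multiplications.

Computing 6^11 by squaring (build up from 6^1; each line after the first costs one multiplication):

6^1 = 6
6^2 = (6^1)^2 = 6^2 = 36
6^4 = (6^2)^2 = 36^2 = 1296
6^5 = 6 * 6^4 = 6 * 1296 = 7776
6^10 = (6^5)^2 = 7776^2 = 60466176
6^11 = 6 * 6^10 = 6 * 60466176 = 362797056

Result: 362797056
Multiplications needed: 5 (5 lines after 6^1)

6^11 = 362797056. Using exponentiation by squaring, this requires 5 multiplications. The key idea: if the exponent is even, square the half-power; if odd, multiply by the base once.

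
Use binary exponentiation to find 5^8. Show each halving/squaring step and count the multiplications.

Computing 5^8 by squaring (build up from 5^1; each line after the first costs one multiplication):

5^1 = 5
5^2 = (5^1)^2 = 5^2 = 25
5^4 = (5^2)^2 = 25^2 = 625
5^8 = (5^4)^2 = 625^2 = 390625

Result: 390625
Multiplications needed: 3 (3 lines after 5^1)

5^8 = 390625. Using exponentiation by squaring, this requires 3 multiplications. The key idea: if the exponent is even, square the half-power; if odd, multiply by the base once.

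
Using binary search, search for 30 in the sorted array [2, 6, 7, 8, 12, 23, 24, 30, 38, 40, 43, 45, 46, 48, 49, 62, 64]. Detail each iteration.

Binary search for 30 in [2, 6, 7, 8, 12, 23, 24, 30, 38, 40, 43, 45, 46, 48, 49, 62, 64]:

lo=0, hi=16, mid=8, arr[mid]=38 -> 38 > 30, search left half
lo=0, hi=7, mid=3, arr[mid]=8 -> 8 < 30, search right half
lo=4, hi=7, mid=5, arr[mid]=23 -> 23 < 30, search right half
lo=6, hi=7, mid=6, arr[mid]=24 -> 24 < 30, search right half
lo=7, hi=7, mid=7, arr[mid]=30 -> Found target at index 7!

Binary search finds 30 at index 7 after 5 comparisons. The search repeatedly halves the search space by comparing with the middle element.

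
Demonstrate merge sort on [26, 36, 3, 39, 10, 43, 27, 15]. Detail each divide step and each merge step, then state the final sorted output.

Merge sort trace:

Split: [26, 36, 3, 39, 10, 43, 27, 15] -> [26, 36, 3, 39] and [10, 43, 27, 15]
  Split: [26, 36, 3, 39] -> [26, 36] and [3, 39]
    Split: [26, 36] -> [26] and [36]
    Merge: [26] + [36] -> [26, 36]
    Split: [3, 39] -> [3] and [39]
    Merge: [3] + [39] -> [3, 39]
  Merge: [26, 36] + [3, 39] -> [3, 26, 36, 39]
  Split: [10, 43, 27, 15] -> [10, 43] and [27, 15]
    Split: [10, 43] -> [10] and [43]
    Merge: [10] + [43] -> [10, 43]
    Split: [27, 15] -> [27] and [15]
    Merge: [27] + [15] -> [15, 27]
  Merge: [10, 43] + [15, 27] -> [10, 15, 27, 43]
Merge: [3, 26, 36, 39] + [10, 15, 27, 43] -> [3, 10, 15, 26, 27, 36, 39, 43]

Final sorted array: [3, 10, 15, 26, 27, 36, 39, 43]

The merge sort proceeds by recursively splitting the array and merging sorted halves.
After all merges, the sorted array is [3, 10, 15, 26, 27, 36, 39, 43].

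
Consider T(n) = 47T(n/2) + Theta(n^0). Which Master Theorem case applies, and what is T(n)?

Master Theorem for T(n) = 47T(n/2) + O(n^0):

a = 47, b = 2, c = 0
log_b(a) = log_2(47) = 5.5546

Case 1: c = 0 < log_2(47) = 5.5546
T(n) = O(n^(log_2 47))

For T(n) = 47T(n/2) + O(n^0): log_2(47) = 5.5546. This is Case 1 of the Master Theorem (c < log_b(a), work dominated by leaves), giving O(n^(log_2 47)).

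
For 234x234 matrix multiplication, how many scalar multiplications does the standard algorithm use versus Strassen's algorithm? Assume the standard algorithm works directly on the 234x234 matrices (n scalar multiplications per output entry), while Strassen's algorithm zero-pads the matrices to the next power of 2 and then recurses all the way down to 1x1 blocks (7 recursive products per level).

Matrix multiplication for 234x234 matrices:

Strassen's algorithm requires power-of-2 dimensions. Pad 234x234 to 256x256 (next power of 2).

Standard algorithm: 234^3 = 12812904 multiplications
Strassen's algorithm: 7^(log2(256)) = 7^8 = 5764801 multiplications
Savings: 12812904 - 5764801 = 7048103 multiplications

Standard: 12812904 multiplications (234^3). Strassen: 5764801 multiplications (7^8, after padding to 256x256). Strassen reduces 8 recursive multiplications to 7 at each level.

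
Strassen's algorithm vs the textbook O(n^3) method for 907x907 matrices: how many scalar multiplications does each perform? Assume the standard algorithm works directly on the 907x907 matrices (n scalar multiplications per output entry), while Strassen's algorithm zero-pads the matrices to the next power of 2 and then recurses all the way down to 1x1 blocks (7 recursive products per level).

Matrix multiplication for 907x907 matrices:

Strassen's algorithm requires power-of-2 dimensions. Pad 907x907 to 1024x1024 (next power of 2).

Standard algorithm: 907^3 = 746142643 multiplications
Strassen's algorithm: 7^(log2(1024)) = 7^10 = 282475249 multiplications
Savings: 746142643 - 282475249 = 463667394 multiplications

Standard: 746142643 multiplications (907^3). Strassen: 282475249 multiplications (7^10, after padding to 1024x1024). Strassen reduces 8 recursive multiplications to 7 at each level.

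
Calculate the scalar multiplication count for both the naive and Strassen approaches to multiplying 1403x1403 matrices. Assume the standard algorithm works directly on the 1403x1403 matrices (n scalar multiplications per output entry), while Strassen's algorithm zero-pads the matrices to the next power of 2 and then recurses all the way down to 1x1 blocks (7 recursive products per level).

Matrix multiplication for 1403x1403 matrices:

Strassen's algorithm requires power-of-2 dimensions. Pad 1403x1403 to 2048x2048 (next power of 2).

Standard algorithm: 1403^3 = 2761677827 multiplications
Strassen's algorithm: 7^(log2(2048)) = 7^11 = 1977326743 multiplications
Savings: 2761677827 - 1977326743 = 784351084 multiplications

Standard: 2761677827 multiplications (1403^3). Strassen: 1977326743 multiplications (7^11, after padding to 2048x2048). Strassen reduces 8 recursive multiplications to 7 at each level.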